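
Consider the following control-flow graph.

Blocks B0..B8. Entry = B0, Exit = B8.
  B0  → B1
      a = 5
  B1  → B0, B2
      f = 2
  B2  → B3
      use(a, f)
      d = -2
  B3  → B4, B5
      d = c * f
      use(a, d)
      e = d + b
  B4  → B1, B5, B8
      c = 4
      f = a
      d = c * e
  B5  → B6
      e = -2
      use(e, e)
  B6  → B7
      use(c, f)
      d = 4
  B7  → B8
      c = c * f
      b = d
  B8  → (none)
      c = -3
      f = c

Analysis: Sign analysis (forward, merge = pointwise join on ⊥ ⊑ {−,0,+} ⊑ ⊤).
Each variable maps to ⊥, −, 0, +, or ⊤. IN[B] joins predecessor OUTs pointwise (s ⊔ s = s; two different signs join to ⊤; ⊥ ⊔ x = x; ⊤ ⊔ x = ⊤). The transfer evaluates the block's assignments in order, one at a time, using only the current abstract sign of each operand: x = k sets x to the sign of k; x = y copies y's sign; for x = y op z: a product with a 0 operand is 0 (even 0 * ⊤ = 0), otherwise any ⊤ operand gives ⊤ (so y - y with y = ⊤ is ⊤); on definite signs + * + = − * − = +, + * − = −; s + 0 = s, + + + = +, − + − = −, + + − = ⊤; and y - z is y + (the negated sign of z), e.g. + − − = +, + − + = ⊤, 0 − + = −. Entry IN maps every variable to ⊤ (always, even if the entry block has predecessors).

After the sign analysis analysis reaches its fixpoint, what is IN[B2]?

Converged values:
  B0: | IN=(all ⊤) | OUT={a:+; rest ⊤}
  B1: | IN={a:+; rest ⊤} | OUT={a:+, f:+; rest ⊤}
  B2: | IN={a:+, f:+; rest ⊤} | OUT={a:+, d:-, f:+; rest ⊤}
  B3: | IN={a:+, d:-, f:+; rest ⊤} | OUT={a:+, f:+; rest ⊤}
  B4: | IN={a:+, f:+; rest ⊤} | OUT={a:+, c:+, f:+; rest ⊤}
  B5: | IN={a:+, f:+; rest ⊤} | OUT={a:+, e:-, f:+; rest ⊤}
  B6: | IN={a:+, e:-, f:+; rest ⊤} | OUT={a:+, d:+, e:-, f:+; rest ⊤}
  B7: | IN={a:+, d:+, e:-, f:+; rest ⊤} | OUT={a:+, b:+, d:+, e:-, f:+; rest ⊤}
  B8: | IN={a:+, f:+; rest ⊤} | OUT={a:+, c:-, f:-; rest ⊤}

Merge at B2: IN[B2] = OUT[B1] = {a: +, b: ⊤, c: ⊤, d: ⊤, e: ⊤, f: +}

Answer: {a: +, b: ⊤, c: ⊤, d: ⊤, e: ⊤, f: +}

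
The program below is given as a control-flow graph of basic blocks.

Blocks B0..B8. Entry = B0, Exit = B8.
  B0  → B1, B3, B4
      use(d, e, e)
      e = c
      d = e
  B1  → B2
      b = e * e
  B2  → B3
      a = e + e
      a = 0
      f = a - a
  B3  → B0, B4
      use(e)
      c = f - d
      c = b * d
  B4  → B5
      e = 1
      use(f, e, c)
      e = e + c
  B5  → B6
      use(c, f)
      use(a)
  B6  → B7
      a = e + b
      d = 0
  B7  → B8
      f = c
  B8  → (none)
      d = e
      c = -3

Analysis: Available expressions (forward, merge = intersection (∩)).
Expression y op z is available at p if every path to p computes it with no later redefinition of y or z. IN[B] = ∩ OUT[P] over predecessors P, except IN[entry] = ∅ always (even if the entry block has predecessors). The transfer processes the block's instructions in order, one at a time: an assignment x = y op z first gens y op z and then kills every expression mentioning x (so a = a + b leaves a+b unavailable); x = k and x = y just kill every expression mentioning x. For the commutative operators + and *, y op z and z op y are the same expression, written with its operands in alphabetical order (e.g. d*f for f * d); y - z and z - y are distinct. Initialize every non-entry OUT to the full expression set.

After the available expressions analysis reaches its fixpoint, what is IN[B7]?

Answer: {b+e}

Working:
Converged values:
  B0:   IN={}   OUT={}
  B1:   IN={}   OUT={e*e}
  B2:   IN={e*e}   OUT={a-a, e*e, e+e}
  B3:   IN={}   OUT={b*d, f-d}
  B4:   IN={}   OUT={}
  B5:   IN={}   OUT={}
  B6:   IN={}   OUT={b+e}
  B7:   IN={b+e}   OUT={b+e}
  B8:   IN={b+e}   OUT={b+e}

Merge at B7: IN[B7] = OUT[B6] = {b+e}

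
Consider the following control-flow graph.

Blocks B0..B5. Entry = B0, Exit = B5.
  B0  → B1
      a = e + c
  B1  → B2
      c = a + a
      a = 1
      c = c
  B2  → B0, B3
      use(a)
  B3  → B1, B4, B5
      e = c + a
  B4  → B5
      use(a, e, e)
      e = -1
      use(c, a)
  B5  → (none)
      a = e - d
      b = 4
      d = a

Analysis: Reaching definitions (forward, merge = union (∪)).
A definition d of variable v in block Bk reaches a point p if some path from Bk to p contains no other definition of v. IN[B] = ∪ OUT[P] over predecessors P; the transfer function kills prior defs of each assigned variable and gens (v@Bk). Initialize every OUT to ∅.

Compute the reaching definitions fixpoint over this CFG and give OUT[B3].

Converged values:
  B0:  IN={a@B1, c@B1, e@B3}  OUT={a@B0, c@B1, e@B3}
  B1:  IN={a@B0, a@B1, c@B1, e@B3}  OUT={a@B1, c@B1, e@B3}
  B2:  IN={a@B1, c@B1, e@B3}  OUT={a@B1, c@B1, e@B3}
  B3:  IN={a@B1, c@B1, e@B3}  OUT={a@B1, c@B1, e@B3}
  B4:  IN={a@B1, c@B1, e@B3}  OUT={a@B1, c@B1, e@B4}
  B5:  IN={a@B1, c@B1, e@B3, e@B4}  OUT={a@B5, b@B5, c@B1, d@B5, e@B3, e@B4}

Merge at B3: IN[B3] = OUT[B2] = {a@B1, c@B1, e@B3}
Applying B3's transfer function to that IN value gives OUT[B3] (row B3 above).

Answer: {a@B1, c@B1, e@B3}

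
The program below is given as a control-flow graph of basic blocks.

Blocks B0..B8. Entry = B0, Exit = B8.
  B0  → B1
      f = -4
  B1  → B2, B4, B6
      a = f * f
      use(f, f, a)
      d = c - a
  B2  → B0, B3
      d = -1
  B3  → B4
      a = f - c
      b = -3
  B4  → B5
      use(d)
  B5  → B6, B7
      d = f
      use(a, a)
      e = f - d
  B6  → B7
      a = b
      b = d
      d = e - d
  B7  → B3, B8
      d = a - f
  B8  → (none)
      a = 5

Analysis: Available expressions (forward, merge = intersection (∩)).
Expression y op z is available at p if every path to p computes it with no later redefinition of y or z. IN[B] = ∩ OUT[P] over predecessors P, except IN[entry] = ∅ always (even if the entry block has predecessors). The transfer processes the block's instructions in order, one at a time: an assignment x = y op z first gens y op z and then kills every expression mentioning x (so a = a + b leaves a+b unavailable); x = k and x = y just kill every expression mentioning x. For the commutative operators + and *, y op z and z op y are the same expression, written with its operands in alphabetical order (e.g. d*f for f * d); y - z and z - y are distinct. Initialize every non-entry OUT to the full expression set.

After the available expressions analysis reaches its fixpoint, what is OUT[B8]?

Answer: {f*f}

Working:
Converged values:
  B0: | IN={} | OUT={}
  B1: | IN={} | OUT={c-a, f*f}
  B2: | IN={c-a, f*f} | OUT={c-a, f*f}
  B3: | IN={f*f} | OUT={f*f, f-c}
  B4: | IN={f*f} | OUT={f*f}
  B5: | IN={f*f} | OUT={f*f, f-d}
  B6: | IN={f*f} | OUT={f*f}
  B7: | IN={f*f} | OUT={a-f, f*f}
  B8: | IN={a-f, f*f} | OUT={f*f}

Merge at B8: IN[B8] = OUT[B7] = {a-f, f*f}
Applying B8's transfer function to that IN value gives OUT[B8] (row B8 above).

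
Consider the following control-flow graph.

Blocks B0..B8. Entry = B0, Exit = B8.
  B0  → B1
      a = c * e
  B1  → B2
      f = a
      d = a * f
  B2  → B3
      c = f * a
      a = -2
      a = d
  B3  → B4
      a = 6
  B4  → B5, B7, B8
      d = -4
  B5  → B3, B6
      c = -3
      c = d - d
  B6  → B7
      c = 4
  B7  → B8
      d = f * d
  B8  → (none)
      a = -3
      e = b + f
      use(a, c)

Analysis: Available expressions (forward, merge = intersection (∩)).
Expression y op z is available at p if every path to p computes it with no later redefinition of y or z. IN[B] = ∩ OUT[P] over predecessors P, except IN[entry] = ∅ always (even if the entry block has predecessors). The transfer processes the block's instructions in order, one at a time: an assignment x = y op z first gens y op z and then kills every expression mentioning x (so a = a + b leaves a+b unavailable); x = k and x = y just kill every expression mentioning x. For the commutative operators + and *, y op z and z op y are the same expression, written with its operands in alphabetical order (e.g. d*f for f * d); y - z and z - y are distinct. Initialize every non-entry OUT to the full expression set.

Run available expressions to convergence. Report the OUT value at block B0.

Per-block solution:
  B0:  IN={}  OUT={c*e}
  B1:  IN={c*e}  OUT={a*f, c*e}
  B2:  IN={a*f, c*e}  OUT={}
  B3:  IN={}  OUT={}
  B4:  IN={}  OUT={}
  B5:  IN={}  OUT={d-d}
  B6:  IN={d-d}  OUT={d-d}
  B7:  IN={}  OUT={}
  B8:  IN={}  OUT={b+f}

B0 is the boundary node: IN[B0] = {}
Applying B0's transfer function to that IN value gives OUT[B0] (row B0 above).

Answer: {c*e}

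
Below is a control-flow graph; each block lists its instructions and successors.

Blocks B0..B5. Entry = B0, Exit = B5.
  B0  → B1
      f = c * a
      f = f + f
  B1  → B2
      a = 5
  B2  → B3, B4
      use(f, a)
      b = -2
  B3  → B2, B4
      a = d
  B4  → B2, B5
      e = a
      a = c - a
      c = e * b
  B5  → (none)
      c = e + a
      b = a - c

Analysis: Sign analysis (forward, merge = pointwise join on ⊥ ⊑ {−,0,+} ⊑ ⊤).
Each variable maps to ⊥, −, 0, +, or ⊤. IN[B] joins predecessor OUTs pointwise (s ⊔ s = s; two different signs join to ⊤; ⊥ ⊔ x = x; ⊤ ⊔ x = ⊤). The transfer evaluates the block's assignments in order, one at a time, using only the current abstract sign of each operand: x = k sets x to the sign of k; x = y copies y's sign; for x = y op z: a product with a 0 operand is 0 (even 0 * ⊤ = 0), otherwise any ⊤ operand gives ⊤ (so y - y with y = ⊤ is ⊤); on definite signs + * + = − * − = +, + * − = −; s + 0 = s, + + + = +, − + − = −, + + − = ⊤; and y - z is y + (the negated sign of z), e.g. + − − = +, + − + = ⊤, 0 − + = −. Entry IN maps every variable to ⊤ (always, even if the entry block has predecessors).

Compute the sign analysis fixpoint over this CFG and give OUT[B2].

Answer: {a: ⊤, b: -, c: ⊤, d: ⊤, e: ⊤, f: ⊤}

Trace:
Fixpoint table:
  B0: | IN=(all ⊤) | OUT=(all ⊤)
  B1: | IN=(all ⊤) | OUT={a:+; rest ⊤}
  B2: | IN=(all ⊤) | OUT={b:-; rest ⊤}
  B3: | IN={b:-; rest ⊤} | OUT={b:-; rest ⊤}
  B4: | IN={b:-; rest ⊤} | OUT={b:-; rest ⊤}
  B5: | IN={b:-; rest ⊤} | OUT=(all ⊤)

Merge at B2: IN[B2] = OUT[B1] ⊔ OUT[B3] ⊔ OUT[B4] = {a: ⊤, b: ⊤, c: ⊤, d: ⊤, e: ⊤, f: ⊤}
Applying B2's transfer function to that IN value gives OUT[B2] (row B2 above).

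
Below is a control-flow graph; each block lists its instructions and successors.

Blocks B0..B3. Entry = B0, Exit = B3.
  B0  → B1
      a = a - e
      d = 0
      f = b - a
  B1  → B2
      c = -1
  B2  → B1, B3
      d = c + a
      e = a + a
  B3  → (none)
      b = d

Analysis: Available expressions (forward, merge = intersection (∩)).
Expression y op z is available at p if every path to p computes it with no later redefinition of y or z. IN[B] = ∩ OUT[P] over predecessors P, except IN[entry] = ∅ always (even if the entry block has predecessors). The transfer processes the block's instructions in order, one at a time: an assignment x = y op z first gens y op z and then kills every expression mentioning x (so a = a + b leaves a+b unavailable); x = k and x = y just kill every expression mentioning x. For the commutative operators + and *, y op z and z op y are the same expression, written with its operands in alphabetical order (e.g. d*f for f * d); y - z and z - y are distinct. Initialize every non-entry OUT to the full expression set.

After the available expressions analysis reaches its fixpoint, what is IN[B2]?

Answer: {b-a}

Trace:
Per-block solution:
  B0: | IN={} | OUT={b-a}
  B1: | IN={b-a} | OUT={b-a}
  B2: | IN={b-a} | OUT={a+a, a+c, b-a}
  B3: | IN={a+a, a+c, b-a} | OUT={a+a, a+c}

Merge at B2: IN[B2] = OUT[B1] = {b-a}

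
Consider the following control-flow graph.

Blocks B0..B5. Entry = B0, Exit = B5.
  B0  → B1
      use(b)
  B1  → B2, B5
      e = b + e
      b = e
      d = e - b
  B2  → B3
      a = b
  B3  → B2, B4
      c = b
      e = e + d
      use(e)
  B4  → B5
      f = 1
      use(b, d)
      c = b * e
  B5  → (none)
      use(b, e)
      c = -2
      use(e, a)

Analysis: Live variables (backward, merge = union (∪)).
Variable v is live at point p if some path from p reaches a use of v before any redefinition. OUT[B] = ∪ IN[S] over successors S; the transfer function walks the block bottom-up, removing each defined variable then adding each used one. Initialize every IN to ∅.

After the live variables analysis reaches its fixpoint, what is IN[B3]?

Answer: {a, b, d, e}

Derivation:
Fixpoint table:
  B0: | IN={a, b, e} | OUT={a, b, e}
  B1: | IN={a, b, e} | OUT={a, b, d, e}
  B2: | IN={b, d, e} | OUT={a, b, d, e}
  B3: | IN={a, b, d, e} | OUT={a, b, d, e}
  B4: | IN={a, b, d, e} | OUT={a, b, e}
  B5: | IN={a, b, e} | OUT={}

Merge at B3: OUT[B3] = IN[B2] ⊔ IN[B4] = {a, b, d, e}
Applying B3's transfer function to that OUT value gives IN[B3] (row B3 above).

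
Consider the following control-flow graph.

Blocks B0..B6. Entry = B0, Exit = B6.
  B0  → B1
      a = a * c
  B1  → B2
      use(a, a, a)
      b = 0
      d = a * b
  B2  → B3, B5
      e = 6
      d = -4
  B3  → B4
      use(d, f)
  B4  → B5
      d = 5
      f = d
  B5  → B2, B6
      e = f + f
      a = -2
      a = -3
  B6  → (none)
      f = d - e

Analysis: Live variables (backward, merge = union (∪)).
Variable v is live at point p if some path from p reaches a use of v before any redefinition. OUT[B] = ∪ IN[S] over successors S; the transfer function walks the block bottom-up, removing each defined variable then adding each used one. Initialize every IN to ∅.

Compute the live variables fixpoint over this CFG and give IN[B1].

Answer: {a, f}

Derivation:
Fixpoint table:
  B0:   IN={a, c, f}   OUT={a, f}
  B1:   IN={a, f}   OUT={f}
  B2:   IN={f}   OUT={d, f}
  B3:   IN={d, f}   OUT={}
  B4:   IN={}   OUT={d, f}
  B5:   IN={d, f}   OUT={d, e, f}
  B6:   IN={d, e}   OUT={}

Merge at B1: OUT[B1] = IN[B2] = {f}
Applying B1's transfer function to that OUT value gives IN[B1] (row B1 above).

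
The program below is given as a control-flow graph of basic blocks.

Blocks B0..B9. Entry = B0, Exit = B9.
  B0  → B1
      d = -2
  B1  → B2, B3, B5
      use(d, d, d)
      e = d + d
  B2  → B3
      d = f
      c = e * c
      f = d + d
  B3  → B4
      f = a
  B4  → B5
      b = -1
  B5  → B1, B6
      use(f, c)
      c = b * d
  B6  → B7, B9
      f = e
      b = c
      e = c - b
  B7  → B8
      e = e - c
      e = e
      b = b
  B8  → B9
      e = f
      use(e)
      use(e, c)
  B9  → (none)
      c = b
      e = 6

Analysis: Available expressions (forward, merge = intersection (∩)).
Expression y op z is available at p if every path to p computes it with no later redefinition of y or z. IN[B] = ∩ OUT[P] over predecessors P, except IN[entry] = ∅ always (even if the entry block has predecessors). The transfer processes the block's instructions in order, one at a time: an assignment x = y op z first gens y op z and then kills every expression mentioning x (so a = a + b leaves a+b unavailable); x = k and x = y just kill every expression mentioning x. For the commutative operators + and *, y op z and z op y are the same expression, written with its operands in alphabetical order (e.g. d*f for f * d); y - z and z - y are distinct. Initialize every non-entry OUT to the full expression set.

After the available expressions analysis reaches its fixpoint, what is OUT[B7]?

Answer: {d+d}

Trace:
Per-block solution:
  B0:  IN={}  OUT={}
  B1:  IN={}  OUT={d+d}
  B2:  IN={d+d}  OUT={d+d}
  B3:  IN={d+d}  OUT={d+d}
  B4:  IN={d+d}  OUT={d+d}
  B5:  IN={d+d}  OUT={b*d, d+d}
  B6:  IN={b*d, d+d}  OUT={c-b, d+d}
  B7:  IN={c-b, d+d}  OUT={d+d}
  B8:  IN={d+d}  OUT={d+d}
  B9:  IN={d+d}  OUT={d+d}

Merge at B7: IN[B7] = OUT[B6] = {c-b, d+d}
Applying B7's transfer function to that IN value gives OUT[B7] (row B7 above).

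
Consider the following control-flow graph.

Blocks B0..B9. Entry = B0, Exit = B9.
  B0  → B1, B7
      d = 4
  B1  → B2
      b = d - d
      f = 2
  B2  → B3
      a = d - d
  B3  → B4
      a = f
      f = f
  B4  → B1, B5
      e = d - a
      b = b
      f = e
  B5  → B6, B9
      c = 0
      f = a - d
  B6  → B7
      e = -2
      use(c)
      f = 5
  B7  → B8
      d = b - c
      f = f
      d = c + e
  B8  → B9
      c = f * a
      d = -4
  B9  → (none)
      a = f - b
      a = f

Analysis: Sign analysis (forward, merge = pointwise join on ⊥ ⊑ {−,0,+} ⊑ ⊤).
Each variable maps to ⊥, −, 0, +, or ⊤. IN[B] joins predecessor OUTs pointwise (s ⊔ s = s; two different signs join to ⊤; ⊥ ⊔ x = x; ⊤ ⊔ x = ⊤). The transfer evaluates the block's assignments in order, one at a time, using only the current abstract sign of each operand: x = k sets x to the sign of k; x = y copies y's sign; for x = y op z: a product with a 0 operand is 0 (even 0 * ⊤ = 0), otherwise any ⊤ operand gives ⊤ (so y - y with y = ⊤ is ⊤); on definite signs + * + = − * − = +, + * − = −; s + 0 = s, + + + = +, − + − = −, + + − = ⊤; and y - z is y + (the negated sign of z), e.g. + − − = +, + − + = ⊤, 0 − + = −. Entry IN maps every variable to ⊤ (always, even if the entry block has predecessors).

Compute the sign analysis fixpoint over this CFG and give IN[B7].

Answer: {a: ⊤, b: ⊤, c: ⊤, d: +, e: ⊤, f: ⊤}

Trace:
Fixpoint table:
  B0:  IN=(all ⊤)  OUT={d:+; rest ⊤}
  B1:  IN={d:+; rest ⊤}  OUT={d:+, f:+; rest ⊤}
  B2:  IN={d:+, f:+; rest ⊤}  OUT={d:+, f:+; rest ⊤}
  B3:  IN={d:+, f:+; rest ⊤}  OUT={a:+, d:+, f:+; rest ⊤}
  B4:  IN={a:+, d:+, f:+; rest ⊤}  OUT={a:+, d:+; rest ⊤}
  B5:  IN={a:+, d:+; rest ⊤}  OUT={a:+, c:0, d:+; rest ⊤}
  B6:  IN={a:+, c:0, d:+; rest ⊤}  OUT={a:+, c:0, d:+, e:-, f:+; rest ⊤}
  B7:  IN={d:+; rest ⊤}  OUT=(all ⊤)
  B8:  IN=(all ⊤)  OUT={d:-; rest ⊤}
  B9:  IN=(all ⊤)  OUT=(all ⊤)

Merge at B7: IN[B7] = OUT[B0] ⊔ OUT[B6] = {a: ⊤, b: ⊤, c: ⊤, d: +, e: ⊤, f: ⊤}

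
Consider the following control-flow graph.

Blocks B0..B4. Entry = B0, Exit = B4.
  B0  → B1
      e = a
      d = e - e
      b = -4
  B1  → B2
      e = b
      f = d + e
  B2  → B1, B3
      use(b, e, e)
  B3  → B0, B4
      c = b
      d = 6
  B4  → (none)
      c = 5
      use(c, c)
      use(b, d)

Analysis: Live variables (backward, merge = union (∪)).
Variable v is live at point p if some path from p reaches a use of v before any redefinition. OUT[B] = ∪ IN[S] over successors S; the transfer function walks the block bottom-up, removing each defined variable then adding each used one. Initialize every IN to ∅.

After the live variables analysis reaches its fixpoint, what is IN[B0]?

Fixpoint table:
  B0:   IN={a}   OUT={a, b, d}
  B1:   IN={a, b, d}   OUT={a, b, d, e}
  B2:   IN={a, b, d, e}   OUT={a, b, d}
  B3:   IN={a, b}   OUT={a, b, d}
  B4:   IN={b, d}   OUT={}

Merge at B0: OUT[B0] = IN[B1] = {a, b, d}
Applying B0's transfer function to that OUT value gives IN[B0] (row B0 above).

Answer: {a}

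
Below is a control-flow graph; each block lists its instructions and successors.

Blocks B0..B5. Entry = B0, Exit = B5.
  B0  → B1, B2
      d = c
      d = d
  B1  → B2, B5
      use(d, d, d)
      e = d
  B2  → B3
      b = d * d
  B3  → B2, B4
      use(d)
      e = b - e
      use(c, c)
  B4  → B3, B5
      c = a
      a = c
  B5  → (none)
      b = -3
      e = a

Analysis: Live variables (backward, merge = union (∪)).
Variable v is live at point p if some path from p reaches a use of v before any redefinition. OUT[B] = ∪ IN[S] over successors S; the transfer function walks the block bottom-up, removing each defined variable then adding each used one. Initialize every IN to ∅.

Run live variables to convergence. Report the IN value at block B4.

Answer: {a, b, d, e}

Working:
Fixpoint table:
  B0:  IN={a, c, e}  OUT={a, c, d, e}
  B1:  IN={a, c, d}  OUT={a, c, d, e}
  B2:  IN={a, c, d, e}  OUT={a, b, c, d, e}
  B3:  IN={a, b, c, d, e}  OUT={a, b, c, d, e}
  B4:  IN={a, b, d, e}  OUT={a, b, c, d, e}
  B5:  IN={a}  OUT={}

Merge at B4: OUT[B4] = IN[B3] ⊔ IN[B5] = {a, b, c, d, e}
Applying B4's transfer function to that OUT value gives IN[B4] (row B4 above).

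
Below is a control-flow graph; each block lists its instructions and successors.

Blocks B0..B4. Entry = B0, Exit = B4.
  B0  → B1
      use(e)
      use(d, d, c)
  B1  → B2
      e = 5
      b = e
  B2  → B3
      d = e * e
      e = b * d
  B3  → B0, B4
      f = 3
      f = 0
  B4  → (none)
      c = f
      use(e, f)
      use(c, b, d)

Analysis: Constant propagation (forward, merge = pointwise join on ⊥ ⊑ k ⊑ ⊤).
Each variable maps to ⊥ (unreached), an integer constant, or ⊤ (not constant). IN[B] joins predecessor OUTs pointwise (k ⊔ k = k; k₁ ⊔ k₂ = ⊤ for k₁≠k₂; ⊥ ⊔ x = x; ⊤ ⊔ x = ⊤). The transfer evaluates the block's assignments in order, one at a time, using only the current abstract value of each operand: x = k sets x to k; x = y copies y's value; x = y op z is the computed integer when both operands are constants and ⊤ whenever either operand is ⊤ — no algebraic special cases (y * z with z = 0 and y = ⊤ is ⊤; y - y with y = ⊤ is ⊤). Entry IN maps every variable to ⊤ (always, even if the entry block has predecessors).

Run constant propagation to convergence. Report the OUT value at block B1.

Fixpoint table:
  B0:   IN=(all ⊤)   OUT=(all ⊤)
  B1:   IN=(all ⊤)   OUT={b:5, e:5; rest ⊤}
  B2:   IN={b:5, e:5; rest ⊤}   OUT={b:5, d:25, e:125; rest ⊤}
  B3:   IN={b:5, d:25, e:125; rest ⊤}   OUT={b:5, d:25, e:125, f:0; rest ⊤}
  B4:   IN={b:5, d:25, e:125, f:0; rest ⊤}   OUT={b:5, c:0, d:25, e:125, f:0; rest ⊤}

Merge at B1: IN[B1] = OUT[B0] = {a: ⊤, b: ⊤, c: ⊤, d: ⊤, e: ⊤, f: ⊤}
Applying B1's transfer function to that IN value gives OUT[B1] (row B1 above).

Answer: {a: ⊤, b: 5, c: ⊤, d: ⊤, e: 5, f: ⊤}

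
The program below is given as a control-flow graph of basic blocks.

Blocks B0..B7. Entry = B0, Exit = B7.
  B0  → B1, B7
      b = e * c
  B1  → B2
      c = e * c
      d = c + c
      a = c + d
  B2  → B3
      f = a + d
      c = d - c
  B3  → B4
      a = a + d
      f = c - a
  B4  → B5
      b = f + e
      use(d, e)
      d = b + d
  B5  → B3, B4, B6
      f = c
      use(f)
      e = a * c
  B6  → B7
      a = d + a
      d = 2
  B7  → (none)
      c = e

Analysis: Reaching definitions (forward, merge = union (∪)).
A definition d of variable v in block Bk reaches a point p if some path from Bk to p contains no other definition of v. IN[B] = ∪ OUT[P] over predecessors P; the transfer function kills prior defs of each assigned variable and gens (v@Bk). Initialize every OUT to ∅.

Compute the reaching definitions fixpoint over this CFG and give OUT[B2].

Per-block solution:
  B0: | IN={} | OUT={b@B0}
  B1: | IN={b@B0} | OUT={a@B1, b@B0, c@B1, d@B1}
  B2: | IN={a@B1, b@B0, c@B1, d@B1} | OUT={a@B1, b@B0, c@B2, d@B1, f@B2}
  B3: | IN={a@B1, a@B3, b@B0, b@B4, c@B2, d@B1, d@B4, e@B5, f@B2, f@B5} | OUT={a@B3, b@B0, b@B4, c@B2, d@B1, d@B4, e@B5, f@B3}
  B4: | IN={a@B3, b@B0, b@B4, c@B2, d@B1, d@B4, e@B5, f@B3, f@B5} | OUT={a@B3, b@B4, c@B2, d@B4, e@B5, f@B3, f@B5}
  B5: | IN={a@B3, b@B4, c@B2, d@B4, e@B5, f@B3, f@B5} | OUT={a@B3, b@B4, c@B2, d@B4, e@B5, f@B5}
  B6: | IN={a@B3, b@B4, c@B2, d@B4, e@B5, f@B5} | OUT={a@B6, b@B4, c@B2, d@B6, e@B5, f@B5}
  B7: | IN={a@B6, b@B0, b@B4, c@B2, d@B6, e@B5, f@B5} | OUT={a@B6, b@B0, b@B4, c@B7, d@B6, e@B5, f@B5}

Merge at B2: IN[B2] = OUT[B1] = {a@B1, b@B0, c@B1, d@B1}
Applying B2's transfer function to that IN value gives OUT[B2] (row B2 above).

Answer: {a@B1, b@B0, c@B2, d@B1, f@B2}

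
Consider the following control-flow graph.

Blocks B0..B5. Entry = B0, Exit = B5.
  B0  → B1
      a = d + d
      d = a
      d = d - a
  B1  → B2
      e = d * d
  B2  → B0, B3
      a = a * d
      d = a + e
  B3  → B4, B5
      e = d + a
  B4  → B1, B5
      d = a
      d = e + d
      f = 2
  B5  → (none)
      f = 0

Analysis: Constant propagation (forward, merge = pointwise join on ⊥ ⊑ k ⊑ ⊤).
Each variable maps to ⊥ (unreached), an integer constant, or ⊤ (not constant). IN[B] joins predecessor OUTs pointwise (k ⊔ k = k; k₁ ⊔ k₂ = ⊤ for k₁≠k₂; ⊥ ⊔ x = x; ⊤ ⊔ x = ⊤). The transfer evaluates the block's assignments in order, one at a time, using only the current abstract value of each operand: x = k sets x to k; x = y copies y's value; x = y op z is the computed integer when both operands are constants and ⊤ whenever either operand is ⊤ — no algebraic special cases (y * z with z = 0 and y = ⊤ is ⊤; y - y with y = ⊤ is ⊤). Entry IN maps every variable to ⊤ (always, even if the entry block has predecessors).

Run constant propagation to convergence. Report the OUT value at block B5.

Fixpoint table:
  B0:  IN=(all ⊤)  OUT=(all ⊤)
  B1:  IN=(all ⊤)  OUT=(all ⊤)
  B2:  IN=(all ⊤)  OUT=(all ⊤)
  B3:  IN=(all ⊤)  OUT=(all ⊤)
  B4:  IN=(all ⊤)  OUT={f:2; rest ⊤}
  B5:  IN=(all ⊤)  OUT={f:0; rest ⊤}

Merge at B5: IN[B5] = OUT[B3] ⊔ OUT[B4] = {a: ⊤, b: ⊤, c: ⊤, d: ⊤, e: ⊤, f: ⊤}
Applying B5's transfer function to that IN value gives OUT[B5] (row B5 above).

Answer: {a: ⊤, b: ⊤, c: ⊤, d: ⊤, e: ⊤, f: 0}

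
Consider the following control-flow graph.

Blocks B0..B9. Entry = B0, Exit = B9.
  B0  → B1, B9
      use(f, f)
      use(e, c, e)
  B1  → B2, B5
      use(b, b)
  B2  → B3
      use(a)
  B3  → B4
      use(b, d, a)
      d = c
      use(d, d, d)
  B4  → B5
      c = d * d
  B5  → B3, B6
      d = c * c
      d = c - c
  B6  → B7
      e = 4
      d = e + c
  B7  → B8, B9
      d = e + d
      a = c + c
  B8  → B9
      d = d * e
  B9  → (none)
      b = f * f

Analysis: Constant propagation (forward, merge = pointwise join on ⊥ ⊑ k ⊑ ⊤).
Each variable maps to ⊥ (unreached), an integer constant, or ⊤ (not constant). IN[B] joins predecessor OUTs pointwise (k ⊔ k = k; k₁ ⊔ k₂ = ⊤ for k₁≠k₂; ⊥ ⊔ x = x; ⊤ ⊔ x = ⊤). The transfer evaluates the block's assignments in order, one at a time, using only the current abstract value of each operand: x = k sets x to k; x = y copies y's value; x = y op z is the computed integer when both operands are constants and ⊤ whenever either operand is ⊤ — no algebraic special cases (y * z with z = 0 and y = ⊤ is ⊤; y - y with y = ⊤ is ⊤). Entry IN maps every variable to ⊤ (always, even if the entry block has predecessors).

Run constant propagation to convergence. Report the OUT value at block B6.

Answer: {a: ⊤, b: ⊤, c: ⊤, d: ⊤, e: 4, f: ⊤}

Trace:
Fixpoint table:
  B0: | IN=(all ⊤) | OUT=(all ⊤)
  B1: | IN=(all ⊤) | OUT=(all ⊤)
  B2: | IN=(all ⊤) | OUT=(all ⊤)
  B3: | IN=(all ⊤) | OUT=(all ⊤)
  B4: | IN=(all ⊤) | OUT=(all ⊤)
  B5: | IN=(all ⊤) | OUT=(all ⊤)
  B6: | IN=(all ⊤) | OUT={e:4; rest ⊤}
  B7: | IN={e:4; rest ⊤} | OUT={e:4; rest ⊤}
  B8: | IN={e:4; rest ⊤} | OUT={e:4; rest ⊤}
  B9: | IN=(all ⊤) | OUT=(all ⊤)

Merge at B6: IN[B6] = OUT[B5] = {a: ⊤, b: ⊤, c: ⊤, d: ⊤, e: ⊤, f: ⊤}
Applying B6's transfer function to that IN value gives OUT[B6] (row B6 above).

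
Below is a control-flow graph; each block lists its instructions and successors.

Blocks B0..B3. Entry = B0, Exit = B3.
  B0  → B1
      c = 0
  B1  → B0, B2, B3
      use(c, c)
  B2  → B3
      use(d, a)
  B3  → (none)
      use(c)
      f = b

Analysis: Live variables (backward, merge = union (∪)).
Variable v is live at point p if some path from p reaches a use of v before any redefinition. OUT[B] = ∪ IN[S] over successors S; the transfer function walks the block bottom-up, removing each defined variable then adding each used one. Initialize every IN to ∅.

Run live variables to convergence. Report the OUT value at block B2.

Fixpoint table:
  B0:  IN={a, b, d}  OUT={a, b, c, d}
  B1:  IN={a, b, c, d}  OUT={a, b, c, d}
  B2:  IN={a, b, c, d}  OUT={b, c}
  B3:  IN={b, c}  OUT={}

Merge at B2: OUT[B2] = IN[B3] = {b, c}

Answer: {b, c}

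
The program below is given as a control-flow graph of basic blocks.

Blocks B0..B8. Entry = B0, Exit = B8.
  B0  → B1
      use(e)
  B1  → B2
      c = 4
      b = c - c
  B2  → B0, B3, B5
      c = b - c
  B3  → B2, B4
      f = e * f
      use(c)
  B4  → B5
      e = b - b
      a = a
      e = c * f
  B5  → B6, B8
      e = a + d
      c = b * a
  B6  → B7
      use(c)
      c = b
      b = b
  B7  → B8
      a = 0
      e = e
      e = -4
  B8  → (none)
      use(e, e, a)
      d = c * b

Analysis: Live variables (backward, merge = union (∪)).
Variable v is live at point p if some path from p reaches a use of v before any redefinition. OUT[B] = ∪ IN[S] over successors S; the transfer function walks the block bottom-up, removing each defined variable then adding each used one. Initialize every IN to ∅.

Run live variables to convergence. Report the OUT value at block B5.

Converged values:
  B0: | IN={a, d, e, f} | OUT={a, d, e, f}
  B1: | IN={a, d, e, f} | OUT={a, b, c, d, e, f}
  B2: | IN={a, b, c, d, e, f} | OUT={a, b, c, d, e, f}
  B3: | IN={a, b, c, d, e, f} | OUT={a, b, c, d, e, f}
  B4: | IN={a, b, c, d, f} | OUT={a, b, d}
  B5: | IN={a, b, d} | OUT={a, b, c, e}
  B6: | IN={b, c, e} | OUT={b, c, e}
  B7: | IN={b, c, e} | OUT={a, b, c, e}
  B8: | IN={a, b, c, e} | OUT={}

Merge at B5: OUT[B5] = IN[B6] ⊔ IN[B8] = {a, b, c, e}

Answer: {a, b, c, e}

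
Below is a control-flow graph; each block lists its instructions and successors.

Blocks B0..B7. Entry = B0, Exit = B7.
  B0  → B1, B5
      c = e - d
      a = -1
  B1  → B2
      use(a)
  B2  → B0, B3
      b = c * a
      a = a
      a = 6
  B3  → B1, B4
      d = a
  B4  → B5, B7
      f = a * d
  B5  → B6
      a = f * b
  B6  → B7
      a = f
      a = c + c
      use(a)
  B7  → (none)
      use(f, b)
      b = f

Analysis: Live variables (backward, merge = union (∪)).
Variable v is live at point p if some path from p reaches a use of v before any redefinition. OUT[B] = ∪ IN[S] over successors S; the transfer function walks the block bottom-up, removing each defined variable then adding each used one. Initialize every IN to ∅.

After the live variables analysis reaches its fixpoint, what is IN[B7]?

Answer: {b, f}

Derivation:
Converged values:
  B0: | IN={b, d, e, f} | OUT={a, b, c, d, e, f}
  B1: | IN={a, c, d, e, f} | OUT={a, c, d, e, f}
  B2: | IN={a, c, d, e, f} | OUT={a, b, c, d, e, f}
  B3: | IN={a, b, c, e, f} | OUT={a, b, c, d, e, f}
  B4: | IN={a, b, c, d} | OUT={b, c, f}
  B5: | IN={b, c, f} | OUT={b, c, f}
  B6: | IN={b, c, f} | OUT={b, f}
  B7: | IN={b, f} | OUT={}

B7 is the boundary node: OUT[B7] = {}
Applying B7's transfer function to that OUT value gives IN[B7] (row B7 above).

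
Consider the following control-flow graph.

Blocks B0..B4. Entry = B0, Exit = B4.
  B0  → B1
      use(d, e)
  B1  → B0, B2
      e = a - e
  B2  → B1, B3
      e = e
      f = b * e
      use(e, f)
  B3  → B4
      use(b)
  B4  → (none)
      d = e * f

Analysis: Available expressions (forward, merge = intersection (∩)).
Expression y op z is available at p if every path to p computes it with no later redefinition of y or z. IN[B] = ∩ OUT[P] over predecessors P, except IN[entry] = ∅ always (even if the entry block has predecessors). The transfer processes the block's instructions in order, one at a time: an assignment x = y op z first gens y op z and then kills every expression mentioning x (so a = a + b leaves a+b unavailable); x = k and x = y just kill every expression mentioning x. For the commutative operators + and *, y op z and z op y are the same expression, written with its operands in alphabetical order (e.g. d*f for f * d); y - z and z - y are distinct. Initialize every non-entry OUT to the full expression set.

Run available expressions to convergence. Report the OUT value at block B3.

Answer: {b*e}

Derivation:
Converged values:
  B0: | IN={} | OUT={}
  B1: | IN={} | OUT={}
  B2: | IN={} | OUT={b*e}
  B3: | IN={b*e} | OUT={b*e}
  B4: | IN={b*e} | OUT={b*e, e*f}

Merge at B3: IN[B3] = OUT[B2] = {b*e}
Applying B3's transfer function to that IN value gives OUT[B3] (row B3 above).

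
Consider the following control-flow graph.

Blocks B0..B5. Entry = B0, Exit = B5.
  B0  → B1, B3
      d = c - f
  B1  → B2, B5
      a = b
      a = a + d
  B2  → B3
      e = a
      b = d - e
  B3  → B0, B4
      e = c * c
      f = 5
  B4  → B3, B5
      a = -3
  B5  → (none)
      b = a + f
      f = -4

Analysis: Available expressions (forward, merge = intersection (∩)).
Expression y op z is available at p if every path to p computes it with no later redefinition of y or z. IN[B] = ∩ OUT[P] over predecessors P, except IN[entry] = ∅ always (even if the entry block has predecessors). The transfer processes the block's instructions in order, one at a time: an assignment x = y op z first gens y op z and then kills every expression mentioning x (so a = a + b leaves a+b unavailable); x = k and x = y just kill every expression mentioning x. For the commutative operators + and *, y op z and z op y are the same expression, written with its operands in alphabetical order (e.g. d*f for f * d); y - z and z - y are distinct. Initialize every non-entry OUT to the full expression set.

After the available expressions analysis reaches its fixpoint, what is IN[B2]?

Fixpoint table:
  B0: | IN={} | OUT={c-f}
  B1: | IN={c-f} | OUT={c-f}
  B2: | IN={c-f} | OUT={c-f, d-e}
  B3: | IN={} | OUT={c*c}
  B4: | IN={c*c} | OUT={c*c}
  B5: | IN={} | OUT={}

Merge at B2: IN[B2] = OUT[B1] = {c-f}

Answer: {c-f}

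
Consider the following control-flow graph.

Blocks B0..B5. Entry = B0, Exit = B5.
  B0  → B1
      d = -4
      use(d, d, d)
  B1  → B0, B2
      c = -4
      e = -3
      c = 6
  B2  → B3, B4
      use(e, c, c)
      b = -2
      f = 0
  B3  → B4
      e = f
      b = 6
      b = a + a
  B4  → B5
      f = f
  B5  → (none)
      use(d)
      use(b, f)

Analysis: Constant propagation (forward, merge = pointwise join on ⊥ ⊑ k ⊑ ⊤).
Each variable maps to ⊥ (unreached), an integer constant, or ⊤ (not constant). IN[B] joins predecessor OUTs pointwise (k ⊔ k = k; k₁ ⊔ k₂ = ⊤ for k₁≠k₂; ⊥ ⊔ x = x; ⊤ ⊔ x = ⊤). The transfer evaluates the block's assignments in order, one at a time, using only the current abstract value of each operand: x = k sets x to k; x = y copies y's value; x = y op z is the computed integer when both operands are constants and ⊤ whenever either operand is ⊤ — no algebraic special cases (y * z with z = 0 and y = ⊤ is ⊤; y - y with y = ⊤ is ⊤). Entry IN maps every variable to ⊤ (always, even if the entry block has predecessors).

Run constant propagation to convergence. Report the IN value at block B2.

Answer: {a: ⊤, b: ⊤, c: 6, d: -4, e: -3, f: ⊤}

Derivation:
Fixpoint table:
  B0: | IN=(all ⊤) | OUT={d:-4; rest ⊤}
  B1: | IN={d:-4; rest ⊤} | OUT={c:6, d:-4, e:-3; rest ⊤}
  B2: | IN={c:6, d:-4, e:-3; rest ⊤} | OUT={b:-2, c:6, d:-4, e:-3, f:0; rest ⊤}
  B3: | IN={b:-2, c:6, d:-4, e:-3, f:0; rest ⊤} | OUT={c:6, d:-4, e:0, f:0; rest ⊤}
  B4: | IN={c:6, d:-4, f:0; rest ⊤} | OUT={c:6, d:-4, f:0; rest ⊤}
  B5: | IN={c:6, d:-4, f:0; rest ⊤} | OUT={c:6, d:-4, f:0; rest ⊤}

Merge at B2: IN[B2] = OUT[B1] = {a: ⊤, b: ⊤, c: 6, d: -4, e: -3, f: ⊤}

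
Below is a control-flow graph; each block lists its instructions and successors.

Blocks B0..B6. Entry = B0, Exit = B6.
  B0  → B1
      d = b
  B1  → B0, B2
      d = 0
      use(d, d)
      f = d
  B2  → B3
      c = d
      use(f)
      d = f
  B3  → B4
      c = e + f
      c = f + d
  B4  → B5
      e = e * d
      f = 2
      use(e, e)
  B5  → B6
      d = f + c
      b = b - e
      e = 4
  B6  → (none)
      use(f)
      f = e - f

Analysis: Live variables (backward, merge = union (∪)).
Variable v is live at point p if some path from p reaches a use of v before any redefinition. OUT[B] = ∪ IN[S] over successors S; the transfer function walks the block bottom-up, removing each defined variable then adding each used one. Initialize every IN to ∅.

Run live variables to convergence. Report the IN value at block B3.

Converged values:
  B0: | IN={b, e} | OUT={b, e}
  B1: | IN={b, e} | OUT={b, d, e, f}
  B2: | IN={b, d, e, f} | OUT={b, d, e, f}
  B3: | IN={b, d, e, f} | OUT={b, c, d, e}
  B4: | IN={b, c, d, e} | OUT={b, c, e, f}
  B5: | IN={b, c, e, f} | OUT={e, f}
  B6: | IN={e, f} | OUT={}

Merge at B3: OUT[B3] = IN[B4] = {b, c, d, e}
Applying B3's transfer function to that OUT value gives IN[B3] (row B3 above).

Answer: {b, d, e, f}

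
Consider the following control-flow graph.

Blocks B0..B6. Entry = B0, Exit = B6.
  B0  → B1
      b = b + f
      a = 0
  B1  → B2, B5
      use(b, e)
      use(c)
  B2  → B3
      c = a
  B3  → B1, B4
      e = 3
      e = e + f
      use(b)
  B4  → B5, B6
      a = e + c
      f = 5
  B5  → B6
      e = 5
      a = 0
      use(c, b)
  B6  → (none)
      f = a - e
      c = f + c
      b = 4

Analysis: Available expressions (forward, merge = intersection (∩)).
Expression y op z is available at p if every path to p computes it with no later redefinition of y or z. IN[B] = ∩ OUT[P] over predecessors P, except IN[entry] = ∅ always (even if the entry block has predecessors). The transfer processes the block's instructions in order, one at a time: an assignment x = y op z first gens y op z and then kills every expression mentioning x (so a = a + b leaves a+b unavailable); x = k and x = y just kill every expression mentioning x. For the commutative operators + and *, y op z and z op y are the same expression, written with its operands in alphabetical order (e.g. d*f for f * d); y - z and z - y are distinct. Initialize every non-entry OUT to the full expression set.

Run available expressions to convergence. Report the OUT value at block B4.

Per-block solution:
  B0:   IN={}   OUT={}
  B1:   IN={}   OUT={}
  B2:   IN={}   OUT={}
  B3:   IN={}   OUT={}
  B4:   IN={}   OUT={c+e}
  B5:   IN={}   OUT={}
  B6:   IN={}   OUT={a-e}

Merge at B4: IN[B4] = OUT[B3] = {}
Applying B4's transfer function to that IN value gives OUT[B4] (row B4 above).

Answer: {c+e}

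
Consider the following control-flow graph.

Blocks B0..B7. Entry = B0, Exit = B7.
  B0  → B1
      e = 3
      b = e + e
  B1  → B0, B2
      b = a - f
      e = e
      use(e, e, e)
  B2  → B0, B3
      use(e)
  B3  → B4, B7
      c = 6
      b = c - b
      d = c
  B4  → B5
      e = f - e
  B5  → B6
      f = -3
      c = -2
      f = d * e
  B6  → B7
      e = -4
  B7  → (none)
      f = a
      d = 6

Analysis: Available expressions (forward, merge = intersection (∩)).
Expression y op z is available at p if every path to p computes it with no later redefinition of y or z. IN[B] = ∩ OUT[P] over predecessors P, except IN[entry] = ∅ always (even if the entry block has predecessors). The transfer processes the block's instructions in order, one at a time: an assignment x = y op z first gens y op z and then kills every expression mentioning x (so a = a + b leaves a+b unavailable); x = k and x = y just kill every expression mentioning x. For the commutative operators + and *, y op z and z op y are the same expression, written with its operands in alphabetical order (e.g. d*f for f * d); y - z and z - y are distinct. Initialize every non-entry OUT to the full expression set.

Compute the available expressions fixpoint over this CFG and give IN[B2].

Answer: {a-f}

Derivation:
Fixpoint table:
  B0: | IN={} | OUT={e+e}
  B1: | IN={e+e} | OUT={a-f}
  B2: | IN={a-f} | OUT={a-f}
  B3: | IN={a-f} | OUT={a-f}
  B4: | IN={a-f} | OUT={a-f}
  B5: | IN={a-f} | OUT={d*e}
  B6: | IN={d*e} | OUT={}
  B7: | IN={} | OUT={}

Merge at B2: IN[B2] = OUT[B1] = {a-f}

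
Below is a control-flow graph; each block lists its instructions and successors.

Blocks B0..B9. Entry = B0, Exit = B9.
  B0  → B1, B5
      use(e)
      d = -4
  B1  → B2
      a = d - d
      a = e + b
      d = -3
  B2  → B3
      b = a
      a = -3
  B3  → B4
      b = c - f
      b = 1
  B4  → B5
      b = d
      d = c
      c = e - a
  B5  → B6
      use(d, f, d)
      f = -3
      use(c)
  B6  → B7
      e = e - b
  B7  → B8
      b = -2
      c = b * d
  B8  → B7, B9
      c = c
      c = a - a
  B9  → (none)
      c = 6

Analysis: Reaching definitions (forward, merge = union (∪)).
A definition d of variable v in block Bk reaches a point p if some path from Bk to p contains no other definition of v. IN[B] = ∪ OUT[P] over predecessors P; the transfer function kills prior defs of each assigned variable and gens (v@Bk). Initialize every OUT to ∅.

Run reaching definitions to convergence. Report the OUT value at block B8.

Answer: {a@B2, b@B7, c@B8, d@B0, d@B4, e@B6, f@B5}

Trace:
Fixpoint table:
  B0:   IN={}   OUT={d@B0}
  B1:   IN={d@B0}   OUT={a@B1, d@B1}
  B2:   IN={a@B1, d@B1}   OUT={a@B2, b@B2, d@B1}
  B3:   IN={a@B2, b@B2, d@B1}   OUT={a@B2, b@B3, d@B1}
  B4:   IN={a@B2, b@B3, d@B1}   OUT={a@B2, b@B4, c@B4, d@B4}
  B5:   IN={a@B2, b@B4, c@B4, d@B0, d@B4}   OUT={a@B2, b@B4, c@B4, d@B0, d@B4, f@B5}
  B6:   IN={a@B2, b@B4, c@B4, d@B0, d@B4, f@B5}   OUT={a@B2, b@B4, c@B4, d@B0, d@B4, e@B6, f@B5}
  B7:   IN={a@B2, b@B4, b@B7, c@B4, c@B8, d@B0, d@B4, e@B6, f@B5}   OUT={a@B2, b@B7, c@B7, d@B0, d@B4, e@B6, f@B5}
  B8:   IN={a@B2, b@B7, c@B7, d@B0, d@B4, e@B6, f@B5}   OUT={a@B2, b@B7, c@B8, d@B0, d@B4, e@B6, f@B5}
  B9:   IN={a@B2, b@B7, c@B8, d@B0, d@B4, e@B6, f@B5}   OUT={a@B2, b@B7, c@B9, d@B0, d@B4, e@B6, f@B5}

Merge at B8: IN[B8] = OUT[B7] = {a@B2, b@B7, c@B7, d@B0, d@B4, e@B6, f@B5}
Applying B8's transfer function to that IN value gives OUT[B8] (row B8 above).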